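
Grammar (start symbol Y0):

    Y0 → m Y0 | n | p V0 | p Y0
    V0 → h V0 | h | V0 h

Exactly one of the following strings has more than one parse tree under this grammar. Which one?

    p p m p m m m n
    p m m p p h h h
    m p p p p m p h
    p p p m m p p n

p p m p m m m n: 1 tree
p m m p p h h h: 4 trees
m p p p p m p h: 1 tree
p p p m m p p n: 1 tree

p m m p p h h h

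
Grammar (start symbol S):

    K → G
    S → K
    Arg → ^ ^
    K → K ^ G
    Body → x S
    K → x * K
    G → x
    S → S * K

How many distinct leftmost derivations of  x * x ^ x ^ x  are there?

4

Parse trees for x * x ^ x ^ x:
  [S [K [K [K x * [K [G x]]] ^ [G x]] ^ [G x]]]
  [S [K [K x * [K [K [G x]] ^ [G x]]] ^ [G x]]]
  [S [K x * [K [K [K [G x]] ^ [G x]] ^ [G x]]]]
  [S [S [K [G x]]] * [K [K [K [G x]] ^ [G x]] ^ [G x]]]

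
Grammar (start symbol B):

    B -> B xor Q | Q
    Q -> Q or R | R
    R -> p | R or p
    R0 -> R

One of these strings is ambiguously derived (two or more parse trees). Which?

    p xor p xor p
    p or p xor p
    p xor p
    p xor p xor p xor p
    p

p or p xor p

p xor p xor p: 1 tree
p or p xor p: 2 trees
p xor p: 1 tree
p xor p xor p xor p: 1 tree
p: 1 tree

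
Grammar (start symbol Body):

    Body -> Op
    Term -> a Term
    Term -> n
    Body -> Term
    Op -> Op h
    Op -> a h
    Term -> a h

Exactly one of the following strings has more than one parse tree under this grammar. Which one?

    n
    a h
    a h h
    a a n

n: 1 tree
a h: 2 trees
a h h: 1 tree
a a n: 1 tree

a h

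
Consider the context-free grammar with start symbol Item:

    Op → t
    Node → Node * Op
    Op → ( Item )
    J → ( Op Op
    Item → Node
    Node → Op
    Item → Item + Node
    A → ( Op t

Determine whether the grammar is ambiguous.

Unambiguous

Only Item, Node, Op are reachable from Item; ignoring the rest: Item → Item + Node | Node  ;  Node → Node * Op | Op  — a left-associative chain with Op at the bottom. Each string factors uniquely by precedence.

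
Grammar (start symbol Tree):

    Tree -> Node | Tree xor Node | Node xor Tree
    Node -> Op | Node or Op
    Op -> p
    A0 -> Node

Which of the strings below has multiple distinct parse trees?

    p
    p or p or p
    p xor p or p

p: 1 tree
p or p or p: 1 tree
p xor p or p: 2 trees

p xor p or p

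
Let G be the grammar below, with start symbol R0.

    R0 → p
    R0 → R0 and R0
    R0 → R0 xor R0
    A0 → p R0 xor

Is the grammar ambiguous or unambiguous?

Ambiguous

Witness: p and p and p

Derivation 1: R0 ⇒ R0 and R0 ⇒ p and R0 ⇒ p and R0 and R0 ⇒ p and p and R0 ⇒ p and p and p
Derivation 2: R0 ⇒ R0 and R0 ⇒ R0 and R0 and R0 ⇒ p and R0 and R0 ⇒ p and p and R0 ⇒ p and p and p

Two distinct leftmost derivations for the same string.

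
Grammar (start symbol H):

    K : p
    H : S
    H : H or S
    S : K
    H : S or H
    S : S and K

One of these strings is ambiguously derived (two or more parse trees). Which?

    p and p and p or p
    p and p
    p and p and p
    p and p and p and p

p and p and p or p

p and p and p or p: 2 trees
p and p: 1 tree
p and p and p: 1 tree
p and p and p and p: 1 tree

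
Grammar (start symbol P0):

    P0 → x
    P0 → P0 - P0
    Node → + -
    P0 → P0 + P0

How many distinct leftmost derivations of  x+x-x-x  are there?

Parse trees for x+x-x-x:
  [P0 [P0 [P0 x] + [P0 x]] - [P0 [P0 x] - [P0 x]]]
  [P0 [P0 [P0 [P0 x] + [P0 x]] - [P0 x]] - [P0 x]]
  [P0 [P0 [P0 x] + [P0 [P0 x] - [P0 x]]] - [P0 x]]
  [P0 [P0 x] + [P0 [P0 x] - [P0 [P0 x] - [P0 x]]]]
  [P0 [P0 x] + [P0 [P0 [P0 x] - [P0 x]] - [P0 x]]]

5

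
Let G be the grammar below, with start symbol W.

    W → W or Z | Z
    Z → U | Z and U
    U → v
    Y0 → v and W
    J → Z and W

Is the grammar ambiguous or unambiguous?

Unambiguous

(Y0, J are unreachable from W, so their rules don't affect L(W).) The grammar is stratified — W handles 'or' (left-recursive), Z handles 'and', U atoms. Each operator has a fixed associativity and precedence level, so every string has one parse.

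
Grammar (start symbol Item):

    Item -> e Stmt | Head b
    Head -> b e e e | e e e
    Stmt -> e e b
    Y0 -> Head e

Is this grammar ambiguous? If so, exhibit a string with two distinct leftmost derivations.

Witness: e e e b

Derivation 1: Item ⇒ e Stmt ⇒ e e e b
Derivation 2: Item ⇒ Head b ⇒ e e e b

Two distinct leftmost derivations for the same string.

Ambiguous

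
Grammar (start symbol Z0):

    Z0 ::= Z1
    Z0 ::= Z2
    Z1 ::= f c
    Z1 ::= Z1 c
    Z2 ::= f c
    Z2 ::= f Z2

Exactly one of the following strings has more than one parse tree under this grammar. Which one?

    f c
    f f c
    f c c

f c: 2 trees
f f c: 1 tree
f c c: 1 tree

f c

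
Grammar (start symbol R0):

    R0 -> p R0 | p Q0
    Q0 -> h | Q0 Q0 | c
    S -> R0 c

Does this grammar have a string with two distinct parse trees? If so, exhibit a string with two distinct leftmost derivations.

Witness: p c c c

Derivation 1: R0 ⇒ p Q0 ⇒ p Q0 Q0 ⇒ p Q0 Q0 Q0 ⇒ p c Q0 Q0 ⇒ p c c Q0 ⇒ p c c c
Derivation 2: R0 ⇒ p Q0 ⇒ p Q0 Q0 ⇒ p c Q0 ⇒ p c Q0 Q0 ⇒ p c c Q0 ⇒ p c c c

Two distinct leftmost derivations for the same string.

Ambiguous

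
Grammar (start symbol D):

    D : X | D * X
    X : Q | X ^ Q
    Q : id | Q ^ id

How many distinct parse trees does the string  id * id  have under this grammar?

Parse trees for id * id:
  [D [D [X [Q id]]] * [X [Q id]]]

1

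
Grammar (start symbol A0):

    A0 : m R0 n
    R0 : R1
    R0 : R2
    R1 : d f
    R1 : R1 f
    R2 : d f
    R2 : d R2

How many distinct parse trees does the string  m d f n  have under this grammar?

2

Parse trees for m d f n:
  [A0 m [R0 [R1 d f]] n]
  [A0 m [R0 [R2 d f]] n]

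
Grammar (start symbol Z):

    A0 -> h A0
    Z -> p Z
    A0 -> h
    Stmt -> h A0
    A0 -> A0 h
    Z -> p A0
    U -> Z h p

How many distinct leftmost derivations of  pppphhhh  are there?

8

Parse trees for pppphhhh:
  [Z p [Z p [Z p [Z p [A0 h [A0 h [A0 h [A0 h]]]]]]]]
  [Z p [Z p [Z p [Z p [A0 h [A0 h [A0 [A0 h] h]]]]]]]
  [Z p [Z p [Z p [Z p [A0 h [A0 [A0 h [A0 h]] h]]]]]]
  [Z p [Z p [Z p [Z p [A0 h [A0 [A0 [A0 h] h] h]]]]]]
  [Z p [Z p [Z p [Z p [A0 [A0 h [A0 h [A0 h]]] h]]]]]
  [Z p [Z p [Z p [Z p [A0 [A0 h [A0 [A0 h] h]] h]]]]]
  [Z p [Z p [Z p [Z p [A0 [A0 [A0 h [A0 h]] h] h]]]]]
  [Z p [Z p [Z p [Z p [A0 [A0 [A0 [A0 h] h] h] h]]]]]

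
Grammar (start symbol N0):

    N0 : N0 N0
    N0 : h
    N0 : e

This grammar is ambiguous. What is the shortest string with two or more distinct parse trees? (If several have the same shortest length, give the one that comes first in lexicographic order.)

e e e

length 1: no string has ≥2 trees
length 2: no string has ≥2 trees
length 3: e e e has 2 parse trees

Two derivations of e e e:
  N0 ⇒ N0 N0 ⇒ N0 N0 N0 ⇒ e N0 N0 ⇒ e e N0 ⇒ e e e
  N0 ⇒ N0 N0 ⇒ e N0 ⇒ e N0 N0 ⇒ e e N0 ⇒ e e e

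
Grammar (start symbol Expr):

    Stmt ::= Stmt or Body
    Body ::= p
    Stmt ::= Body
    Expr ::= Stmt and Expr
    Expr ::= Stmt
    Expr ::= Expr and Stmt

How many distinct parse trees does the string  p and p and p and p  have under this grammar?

8

Parse trees for p and p and p and p:
  [Expr [Stmt [Body p]] and [Expr [Stmt [Body p]] and [Expr [Stmt [Body p]] and [Expr [Stmt [Body p]]]]]]
  [Expr [Stmt [Body p]] and [Expr [Stmt [Body p]] and [Expr [Expr [Stmt [Body p]]] and [Stmt [Body p]]]]]
  [Expr [Stmt [Body p]] and [Expr [Expr [Stmt [Body p]] and [Expr [Stmt [Body p]]]] and [Stmt [Body p]]]]
  [Expr [Stmt [Body p]] and [Expr [Expr [Expr [Stmt [Body p]]] and [Stmt [Body p]]] and [Stmt [Body p]]]]
  [Expr [Expr [Stmt [Body p]] and [Expr [Stmt [Body p]] and [Expr [Stmt [Body p]]]]] and [Stmt [Body p]]]
  [Expr [Expr [Stmt [Body p]] and [Expr [Expr [Stmt [Body p]]] and [Stmt [Body p]]]] and [Stmt [Body p]]]
  [Expr [Expr [Expr [Stmt [Body p]] and [Expr [Stmt [Body p]]]] and [Stmt [Body p]]] and [Stmt [Body p]]]
  [Expr [Expr [Expr [Expr [Stmt [Body p]]] and [Stmt [Body p]]] and [Stmt [Body p]]] and [Stmt [Body p]]]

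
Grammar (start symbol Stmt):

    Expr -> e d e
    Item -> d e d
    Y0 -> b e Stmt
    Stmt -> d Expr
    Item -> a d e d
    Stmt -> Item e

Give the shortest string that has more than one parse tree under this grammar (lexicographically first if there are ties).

d e d e

length 4: d e d e has 2 parse trees

Two derivations of d e d e:
  Stmt ⇒ d Expr ⇒ d e d e
  Stmt ⇒ Item e ⇒ d e d e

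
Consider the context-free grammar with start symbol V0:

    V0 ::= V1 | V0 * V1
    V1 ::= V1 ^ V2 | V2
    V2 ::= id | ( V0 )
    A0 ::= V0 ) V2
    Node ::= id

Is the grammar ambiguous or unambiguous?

(A0, Node are unreachable from V0, so their rules don't affect L(V0).) This is a standard precedence ladder (V0 over V1 over V2), with each level left-recursive on its own operator ('*' at V0, '^' at V1). That structure is LR(1), hence unambiguous.

Unambiguous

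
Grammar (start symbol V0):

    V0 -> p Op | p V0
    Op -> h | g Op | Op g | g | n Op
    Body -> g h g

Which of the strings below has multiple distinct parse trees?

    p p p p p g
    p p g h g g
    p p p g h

p p p p p g: 1 tree
p p g h g g: 3 trees
p p p g h: 1 tree

p p g h g g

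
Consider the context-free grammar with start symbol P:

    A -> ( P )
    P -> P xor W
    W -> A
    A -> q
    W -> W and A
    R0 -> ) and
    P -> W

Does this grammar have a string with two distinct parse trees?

Unambiguous

(R0 is unreachable from P, so its rules don't affect L(P).) The grammar is stratified — P handles 'xor' (left-recursive), W handles 'and', A atoms. Each operator has a fixed associativity and precedence level, so every string has one parse.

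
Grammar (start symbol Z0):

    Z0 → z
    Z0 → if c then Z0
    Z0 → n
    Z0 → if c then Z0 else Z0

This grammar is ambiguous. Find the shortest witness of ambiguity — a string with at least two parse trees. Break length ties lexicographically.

length 1: no string has ≥2 trees
length 4: no string has ≥2 trees
length 6: no string has ≥2 trees
length 7: no string has ≥2 trees
length 9: if c then if c then n else n has 2 parse trees

Two derivations of if c then if c then n else n:
  Z0 ⇒ if c then Z0 ⇒ if c then if c then Z0 else Z0 ⇒ if c then if c then n else Z0 ⇒ if c then if c then n else n
  Z0 ⇒ if c then Z0 else Z0 ⇒ if c then if c then Z0 else Z0 ⇒ if c then if c then n else Z0 ⇒ if c then if c then n else n

if c then if c then n else n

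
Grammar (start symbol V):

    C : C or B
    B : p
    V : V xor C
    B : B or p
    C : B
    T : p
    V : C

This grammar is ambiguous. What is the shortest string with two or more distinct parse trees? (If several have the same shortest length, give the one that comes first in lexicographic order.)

length 1: no string has ≥2 trees
length 3: p or p has 2 parse trees

Two derivations of p or p:
  V ⇒ C ⇒ C or B ⇒ B or B ⇒ p or B ⇒ p or p
  V ⇒ C ⇒ B ⇒ B or p ⇒ p or p

p or p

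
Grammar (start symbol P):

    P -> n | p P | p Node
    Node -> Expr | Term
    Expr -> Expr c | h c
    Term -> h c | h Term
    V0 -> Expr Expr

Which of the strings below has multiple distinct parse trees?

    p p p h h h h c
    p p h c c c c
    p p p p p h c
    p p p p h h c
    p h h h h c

p p p p p h c

p p p h h h h c: 1 tree
p p h c c c c: 1 tree
p p p p p h c: 2 trees
p p p p h h c: 1 tree
p h h h h c: 1 tree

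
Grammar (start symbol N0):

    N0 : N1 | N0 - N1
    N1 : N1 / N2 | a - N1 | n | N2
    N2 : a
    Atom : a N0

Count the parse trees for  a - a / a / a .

Parse trees for a - a / a / a:
  [N0 [N1 [N1 [N1 a - [N1 [N2 a]]] / [N2 a]] / [N2 a]]]
  [N0 [N1 [N1 a - [N1 [N1 [N2 a]] / [N2 a]]] / [N2 a]]]
  [N0 [N1 a - [N1 [N1 [N1 [N2 a]] / [N2 a]] / [N2 a]]]]
  [N0 [N0 [N1 [N2 a]]] - [N1 [N1 [N1 [N2 a]] / [N2 a]] / [N2 a]]]

4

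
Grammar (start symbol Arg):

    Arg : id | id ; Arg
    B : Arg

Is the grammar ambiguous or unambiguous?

Unambiguous

(B is unreachable from Arg, so its rules don't affect L(Arg).) The reachable grammar is A → atom sep A | atom. Each atom is followed by either the separator (recurse) or end-of-string (stop) — no choice point.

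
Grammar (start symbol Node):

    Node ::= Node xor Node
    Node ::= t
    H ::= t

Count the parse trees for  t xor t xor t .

2

Parse trees for t xor t xor t:
  [Node [Node t] xor [Node [Node t] xor [Node t]]]
  [Node [Node [Node t] xor [Node t]] xor [Node t]]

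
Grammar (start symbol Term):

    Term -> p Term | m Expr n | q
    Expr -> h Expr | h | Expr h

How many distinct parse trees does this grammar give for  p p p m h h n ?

Parse trees for p p p m h h n:
  [Term p [Term p [Term p [Term m [Expr h [Expr h]] n]]]]
  [Term p [Term p [Term p [Term m [Expr [Expr h] h] n]]]]

2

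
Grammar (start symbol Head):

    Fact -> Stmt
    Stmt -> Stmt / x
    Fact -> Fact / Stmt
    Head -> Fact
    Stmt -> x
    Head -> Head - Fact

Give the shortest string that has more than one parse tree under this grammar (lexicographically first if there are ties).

x / x

length 1: no string has ≥2 trees
length 3: x / x has 2 parse trees

Two derivations of x / x:
  Head ⇒ Fact ⇒ Stmt ⇒ Stmt / x ⇒ x / x
  Head ⇒ Fact ⇒ Fact / Stmt ⇒ Stmt / Stmt ⇒ x / Stmt ⇒ x / x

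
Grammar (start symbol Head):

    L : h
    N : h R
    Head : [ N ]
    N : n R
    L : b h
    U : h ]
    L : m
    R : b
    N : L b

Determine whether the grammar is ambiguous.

Witness: [ h b ]

Derivation 1: Head ⇒ [ N ] ⇒ [ h R ] ⇒ [ h b ]
Derivation 2: Head ⇒ [ N ] ⇒ [ L b ] ⇒ [ h b ]

Two distinct leftmost derivations for the same string.

Ambiguous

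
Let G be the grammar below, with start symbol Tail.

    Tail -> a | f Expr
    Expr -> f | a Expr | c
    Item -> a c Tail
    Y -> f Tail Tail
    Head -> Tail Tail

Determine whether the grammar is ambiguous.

(Item, Y, Head are unreachable from Tail, so their rules don't affect L(Tail).) The reachable rules are right-linear with at most one rule per (nonterminal, next-terminal) pair. Each input token forces the next rule, so parsing is deterministic.

Unambiguous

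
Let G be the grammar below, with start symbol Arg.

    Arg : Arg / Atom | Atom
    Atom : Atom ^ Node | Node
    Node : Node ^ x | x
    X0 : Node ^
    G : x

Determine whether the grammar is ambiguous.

Ambiguous

Witness: x ^ x

Derivation 1: Arg ⇒ Atom ⇒ Atom ^ Node ⇒ Node ^ Node ⇒ x ^ Node ⇒ x ^ x
Derivation 2: Arg ⇒ Atom ⇒ Node ⇒ Node ^ x ⇒ x ^ x

Two distinct leftmost derivations for the same string.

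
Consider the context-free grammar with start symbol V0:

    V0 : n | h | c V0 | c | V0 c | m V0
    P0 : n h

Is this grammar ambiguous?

Witness: c c

Derivation 1: V0 ⇒ c V0 ⇒ c c
Derivation 2: V0 ⇒ V0 c ⇒ c c

Two distinct leftmost derivations for the same string.

Ambiguous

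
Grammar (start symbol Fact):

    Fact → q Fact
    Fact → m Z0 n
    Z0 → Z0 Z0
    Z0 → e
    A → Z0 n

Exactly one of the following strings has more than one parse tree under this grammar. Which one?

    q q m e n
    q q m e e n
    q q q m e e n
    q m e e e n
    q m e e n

q m e e e n

q q m e n: 1 tree
q q m e e n: 1 tree
q q q m e e n: 1 tree
q m e e e n: 2 trees
q m e e n: 1 tree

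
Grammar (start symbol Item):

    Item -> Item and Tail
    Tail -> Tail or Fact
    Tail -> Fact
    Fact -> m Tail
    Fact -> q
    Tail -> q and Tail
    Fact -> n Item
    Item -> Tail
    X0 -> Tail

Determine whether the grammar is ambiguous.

Ambiguous

Witness: q and q

Derivation 1: Item ⇒ Item and Tail ⇒ Tail and Tail ⇒ Fact and Tail ⇒ q and Tail ⇒ q and Fact ⇒ q and q
Derivation 2: Item ⇒ Tail ⇒ q and Tail ⇒ q and Fact ⇒ q and q

Two distinct leftmost derivations for the same string.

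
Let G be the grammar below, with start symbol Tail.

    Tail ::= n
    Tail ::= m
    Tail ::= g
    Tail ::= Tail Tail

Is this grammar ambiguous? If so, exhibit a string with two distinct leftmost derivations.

Ambiguous

Witness: g g g

Derivation 1: Tail ⇒ Tail Tail ⇒ g Tail ⇒ g Tail Tail ⇒ g g Tail ⇒ g g g
Derivation 2: Tail ⇒ Tail Tail ⇒ Tail Tail Tail ⇒ g Tail Tail ⇒ g g Tail ⇒ g g g

Two distinct leftmost derivations for the same string.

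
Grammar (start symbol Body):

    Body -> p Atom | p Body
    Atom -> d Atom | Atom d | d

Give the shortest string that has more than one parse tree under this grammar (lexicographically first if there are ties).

p d d

length 2: no string has ≥2 trees
length 3: p d d has 2 parse trees

Two derivations of p d d:
  Body ⇒ p Atom ⇒ p d Atom ⇒ p d d
  Body ⇒ p Atom ⇒ p Atom d ⇒ p d d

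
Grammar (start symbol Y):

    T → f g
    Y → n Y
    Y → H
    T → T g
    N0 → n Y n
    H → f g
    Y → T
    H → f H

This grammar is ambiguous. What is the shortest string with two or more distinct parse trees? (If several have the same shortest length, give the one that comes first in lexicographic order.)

length 2: f g has 2 parse trees

Two derivations of f g:
  Y ⇒ H ⇒ f g
  Y ⇒ T ⇒ f g

f g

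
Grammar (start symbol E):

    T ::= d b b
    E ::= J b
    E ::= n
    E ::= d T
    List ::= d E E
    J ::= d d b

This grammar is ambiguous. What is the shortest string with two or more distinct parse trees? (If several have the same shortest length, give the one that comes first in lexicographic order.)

d d b b

length 1: no string has ≥2 trees
length 4: d d b b has 2 parse trees

Two derivations of d d b b:
  E ⇒ J b ⇒ d d b b
  E ⇒ d T ⇒ d d b b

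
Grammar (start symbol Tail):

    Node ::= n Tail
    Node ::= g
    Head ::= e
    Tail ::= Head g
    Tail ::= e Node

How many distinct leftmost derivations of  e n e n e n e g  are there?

2

Parse trees for e n e n e n e g:
  [Tail e [Node n [Tail e [Node n [Tail e [Node n [Tail [Head e] g]]]]]]]
  [Tail e [Node n [Tail e [Node n [Tail e [Node n [Tail e [Node g]]]]]]]]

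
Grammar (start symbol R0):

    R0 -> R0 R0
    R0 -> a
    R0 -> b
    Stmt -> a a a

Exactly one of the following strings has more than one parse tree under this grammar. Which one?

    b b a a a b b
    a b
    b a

b b a a a b b: 132 trees
a b: 1 tree
b a: 1 tree

b b a a a b b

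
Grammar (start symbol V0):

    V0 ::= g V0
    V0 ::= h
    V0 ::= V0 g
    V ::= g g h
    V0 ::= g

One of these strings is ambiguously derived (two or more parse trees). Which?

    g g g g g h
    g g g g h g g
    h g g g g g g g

g g g g h g g

g g g g g h: 1 tree
g g g g h g g: 15 trees
h g g g g g g g: 1 tree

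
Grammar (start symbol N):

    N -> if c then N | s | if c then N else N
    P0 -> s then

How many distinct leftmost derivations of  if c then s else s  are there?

Parse trees for if c then s else s:
  [N if c then [N s] else [N s]]

1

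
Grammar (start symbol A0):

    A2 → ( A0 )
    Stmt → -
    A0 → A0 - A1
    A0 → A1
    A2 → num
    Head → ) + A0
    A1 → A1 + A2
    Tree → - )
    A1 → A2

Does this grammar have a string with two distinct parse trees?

Unambiguous

Only A0, A1, A2 are reachable from A0; ignoring the rest: This is a standard precedence ladder (A0 over A1 over A2), with each level left-recursive on its own operator ('-' at A0, '+' at A1). That structure is LR(1), hence unambiguous.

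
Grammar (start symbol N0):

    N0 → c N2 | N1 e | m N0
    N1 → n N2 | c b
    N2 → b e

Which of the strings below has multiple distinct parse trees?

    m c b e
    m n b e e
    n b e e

m c b e

m c b e: 2 trees
m n b e e: 1 tree
n b e e: 1 tree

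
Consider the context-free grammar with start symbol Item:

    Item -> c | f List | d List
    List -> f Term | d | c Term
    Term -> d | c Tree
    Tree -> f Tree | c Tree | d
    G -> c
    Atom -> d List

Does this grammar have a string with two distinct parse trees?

(G, Atom are unreachable from Item, so their rules don't affect L(Item).) Restricted to the reachable nonterminals, every rule has the form A → t or A → t B, and no two rules for the same A share a first terminal. The grammar encodes a DFA — one run per string.

Unambiguous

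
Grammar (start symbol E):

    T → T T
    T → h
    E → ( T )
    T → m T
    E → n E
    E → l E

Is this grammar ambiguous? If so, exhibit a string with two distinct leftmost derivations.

Ambiguous

Witness: ( h h h )

Derivation 1: E ⇒ ( T ) ⇒ ( T T ) ⇒ ( T T T ) ⇒ ( h T T ) ⇒ ( h h T ) ⇒ ( h h h )
Derivation 2: E ⇒ ( T ) ⇒ ( T T ) ⇒ ( h T ) ⇒ ( h T T ) ⇒ ( h h T ) ⇒ ( h h h )

Two distinct leftmost derivations for the same string.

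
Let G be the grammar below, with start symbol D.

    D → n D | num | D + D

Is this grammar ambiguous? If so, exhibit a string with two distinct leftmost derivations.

Witness: n num + num

Derivation 1: D ⇒ n D ⇒ n D + D ⇒ n num + D ⇒ n num + num
Derivation 2: D ⇒ D + D ⇒ n D + D ⇒ n num + D ⇒ n num + num

Two distinct leftmost derivations for the same string.

Ambiguous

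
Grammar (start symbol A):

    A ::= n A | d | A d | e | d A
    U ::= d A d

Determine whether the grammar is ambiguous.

Witness: d d

Derivation 1: A ⇒ A d ⇒ d d
Derivation 2: A ⇒ d A ⇒ d d

Two distinct leftmost derivations for the same string.

Ambiguous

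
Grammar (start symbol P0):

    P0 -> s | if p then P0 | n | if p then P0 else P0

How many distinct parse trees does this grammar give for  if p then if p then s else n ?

Parse trees for if p then if p then s else n:
  [P0 if p then [P0 if p then [P0 s] else [P0 n]]]
  [P0 if p then [P0 if p then [P0 s]] else [P0 n]]

2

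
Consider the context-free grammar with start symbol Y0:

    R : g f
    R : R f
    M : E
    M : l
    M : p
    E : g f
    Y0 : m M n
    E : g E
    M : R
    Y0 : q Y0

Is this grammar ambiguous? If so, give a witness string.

Ambiguous

Witness: m g f n

Derivation 1: Y0 ⇒ m M n ⇒ m E n ⇒ m g f n
Derivation 2: Y0 ⇒ m M n ⇒ m R n ⇒ m g f n

Two distinct leftmost derivations for the same string.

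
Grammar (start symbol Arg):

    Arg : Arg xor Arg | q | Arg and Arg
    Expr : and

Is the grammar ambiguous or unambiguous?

Witness: q and q and q

Derivation 1: Arg ⇒ Arg and Arg ⇒ q and Arg ⇒ q and Arg and Arg ⇒ q and q and Arg ⇒ q and q and q
Derivation 2: Arg ⇒ Arg and Arg ⇒ Arg and Arg and Arg ⇒ q and Arg and Arg ⇒ q and q and Arg ⇒ q and q and q

Two distinct leftmost derivations for the same string.

Ambiguous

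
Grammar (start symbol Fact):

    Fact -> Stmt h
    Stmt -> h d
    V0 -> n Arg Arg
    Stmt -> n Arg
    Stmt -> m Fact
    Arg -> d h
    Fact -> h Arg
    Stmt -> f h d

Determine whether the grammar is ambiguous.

Witness: h d h

Derivation 1: Fact ⇒ Stmt h ⇒ h d h
Derivation 2: Fact ⇒ h Arg ⇒ h d h

Two distinct leftmost derivations for the same string.

Ambiguous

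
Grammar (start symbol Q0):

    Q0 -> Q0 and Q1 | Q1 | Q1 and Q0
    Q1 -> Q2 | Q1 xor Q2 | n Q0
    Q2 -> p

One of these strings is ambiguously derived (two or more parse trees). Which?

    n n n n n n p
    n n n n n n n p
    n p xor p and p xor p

n n n n n n p: 1 tree
n n n n n n n p: 1 tree
n p xor p and p xor p: 8 trees

n p xor p and p xor p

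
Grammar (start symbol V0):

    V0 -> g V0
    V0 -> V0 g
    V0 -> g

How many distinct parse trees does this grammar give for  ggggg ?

Parse trees for ggggg (showing first 6 of 16):
  [V0 g [V0 g [V0 g [V0 g [V0 g]]]]]
  [V0 g [V0 g [V0 g [V0 [V0 g] g]]]]
  [V0 g [V0 g [V0 [V0 g [V0 g]] g]]]
  [V0 g [V0 g [V0 [V0 [V0 g] g] g]]]
  [V0 g [V0 [V0 g [V0 g [V0 g]]] g]]
  [V0 g [V0 [V0 g [V0 [V0 g] g]] g]]

16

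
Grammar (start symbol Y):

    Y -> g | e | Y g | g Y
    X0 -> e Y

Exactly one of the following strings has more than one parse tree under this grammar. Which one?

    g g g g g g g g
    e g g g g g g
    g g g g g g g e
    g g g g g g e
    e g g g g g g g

g g g g g g g g: 128 trees
e g g g g g g: 1 tree
g g g g g g g e: 1 tree
g g g g g g e: 1 tree
e g g g g g g g: 1 tree

g g g g g g g g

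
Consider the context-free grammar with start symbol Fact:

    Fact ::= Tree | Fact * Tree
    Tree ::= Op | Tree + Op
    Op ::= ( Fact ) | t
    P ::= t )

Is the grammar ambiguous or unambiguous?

Unambiguous

(P is unreachable from Fact, so its rules don't affect L(Fact).) Fact → Fact * Tree | Tree  ;  Tree → Tree + Op | Op  — a left-associative chain with Op at the bottom. Each string factors uniquely by precedence.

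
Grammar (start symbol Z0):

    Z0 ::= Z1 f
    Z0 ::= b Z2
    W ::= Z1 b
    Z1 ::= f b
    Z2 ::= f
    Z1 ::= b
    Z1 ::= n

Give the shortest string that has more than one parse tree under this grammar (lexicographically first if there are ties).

length 2: b f has 2 parse trees

Two derivations of b f:
  Z0 ⇒ Z1 f ⇒ b f
  Z0 ⇒ b Z2 ⇒ b f

b f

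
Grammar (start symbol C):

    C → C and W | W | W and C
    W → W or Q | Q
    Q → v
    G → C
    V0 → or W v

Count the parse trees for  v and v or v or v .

Parse trees for v and v or v or v:
  [C [C [W [Q v]]] and [W [W [W [Q v]] or [Q v]] or [Q v]]]
  [C [W [Q v]] and [C [W [W [W [Q v]] or [Q v]] or [Q v]]]]

2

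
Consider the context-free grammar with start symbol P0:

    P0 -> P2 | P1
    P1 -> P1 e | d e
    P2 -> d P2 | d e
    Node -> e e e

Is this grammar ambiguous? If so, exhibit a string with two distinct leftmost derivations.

Ambiguous

Witness: d e

Derivation 1: P0 ⇒ P2 ⇒ d e
Derivation 2: P0 ⇒ P1 ⇒ d e

Two distinct leftmost derivations for the same string.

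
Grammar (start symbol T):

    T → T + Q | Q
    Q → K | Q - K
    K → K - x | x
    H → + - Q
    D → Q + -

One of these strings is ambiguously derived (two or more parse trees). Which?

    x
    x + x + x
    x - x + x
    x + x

x - x + x

x: 1 tree
x + x + x: 1 tree
x - x + x: 2 trees
x + x: 1 tree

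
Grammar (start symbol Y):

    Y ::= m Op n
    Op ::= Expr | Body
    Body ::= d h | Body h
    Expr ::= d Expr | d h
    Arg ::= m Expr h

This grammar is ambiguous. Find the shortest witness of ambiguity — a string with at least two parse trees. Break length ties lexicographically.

length 4: m d h n has 2 parse trees

Two derivations of m d h n:
  Y ⇒ m Op n ⇒ m Expr n ⇒ m d h n
  Y ⇒ m Op n ⇒ m Body n ⇒ m d h n

m d h n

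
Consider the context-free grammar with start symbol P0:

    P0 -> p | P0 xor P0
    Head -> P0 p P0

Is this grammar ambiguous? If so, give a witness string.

Witness: p xor p xor p

Derivation 1: P0 ⇒ P0 xor P0 ⇒ p xor P0 ⇒ p xor P0 xor P0 ⇒ p xor p xor P0 ⇒ p xor p xor p
Derivation 2: P0 ⇒ P0 xor P0 ⇒ P0 xor P0 xor P0 ⇒ p xor P0 xor P0 ⇒ p xor p xor P0 ⇒ p xor p xor p

Two distinct leftmost derivations for the same string.

Ambiguous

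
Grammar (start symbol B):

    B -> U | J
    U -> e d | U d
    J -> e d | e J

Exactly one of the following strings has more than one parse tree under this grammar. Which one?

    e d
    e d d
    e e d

e d

e d: 2 trees
e d d: 1 tree
e e d: 1 tree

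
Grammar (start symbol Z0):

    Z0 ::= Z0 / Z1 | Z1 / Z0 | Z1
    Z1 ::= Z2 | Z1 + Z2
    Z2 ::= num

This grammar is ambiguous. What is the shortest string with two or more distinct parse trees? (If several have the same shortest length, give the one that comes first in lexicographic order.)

num / num

length 1: no string has ≥2 trees
length 3: num / num has 2 parse trees

Two derivations of num / num:
  Z0 ⇒ Z0 / Z1 ⇒ Z1 / Z1 ⇒ Z2 / Z1 ⇒ num / Z1 ⇒ num / Z2 ⇒ num / num
  Z0 ⇒ Z1 / Z0 ⇒ Z2 / Z0 ⇒ num / Z0 ⇒ num / Z1 ⇒ num / Z2 ⇒ num / num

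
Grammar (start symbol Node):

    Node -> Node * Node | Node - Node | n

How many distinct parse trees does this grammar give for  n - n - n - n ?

5

Parse trees for n - n - n - n:
  [Node [Node n] - [Node [Node n] - [Node [Node n] - [Node n]]]]
  [Node [Node n] - [Node [Node [Node n] - [Node n]] - [Node n]]]
  [Node [Node [Node n] - [Node n]] - [Node [Node n] - [Node n]]]
  [Node [Node [Node n] - [Node [Node n] - [Node n]]] - [Node n]]
  [Node [Node [Node [Node n] - [Node n]] - [Node n]] - [Node n]]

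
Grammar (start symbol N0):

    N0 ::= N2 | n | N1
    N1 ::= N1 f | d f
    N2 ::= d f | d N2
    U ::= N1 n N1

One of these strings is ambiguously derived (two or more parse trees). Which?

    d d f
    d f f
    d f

d f

d d f: 1 tree
d f f: 1 tree
d f: 2 trees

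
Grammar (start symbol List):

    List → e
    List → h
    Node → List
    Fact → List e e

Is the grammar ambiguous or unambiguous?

Only List is reachable from List; ignoring the rest: Restricted to the reachable nonterminals, every rule has the form A → t or A → t B, and no two rules for the same A share a first terminal. The grammar encodes a DFA — one run per string.

Unambiguous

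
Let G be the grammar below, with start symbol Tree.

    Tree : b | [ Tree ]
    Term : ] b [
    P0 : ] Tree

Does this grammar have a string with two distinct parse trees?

Only Tree is reachable from Tree; ignoring the rest: L(Tree) is { openⁿ atom closeⁿ : n ≥ 0 }. The bracket depth fixes n, and the derivation is forced at every step.

Unambiguous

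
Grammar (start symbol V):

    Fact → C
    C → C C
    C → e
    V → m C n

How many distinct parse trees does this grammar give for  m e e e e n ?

5

Parse trees for m e e e e n:
  [V m [C [C e] [C [C e] [C [C e] [C e]]]] n]
  [V m [C [C e] [C [C [C e] [C e]] [C e]]] n]
  [V m [C [C [C e] [C e]] [C [C e] [C e]]] n]
  [V m [C [C [C e] [C [C e] [C e]]] [C e]] n]
  [V m [C [C [C [C e] [C e]] [C e]] [C e]] n]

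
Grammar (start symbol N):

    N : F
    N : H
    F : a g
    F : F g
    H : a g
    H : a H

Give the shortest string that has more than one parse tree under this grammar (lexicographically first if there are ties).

a g

length 2: a g has 2 parse trees

Two derivations of a g:
  N ⇒ F ⇒ a g
  N ⇒ H ⇒ a g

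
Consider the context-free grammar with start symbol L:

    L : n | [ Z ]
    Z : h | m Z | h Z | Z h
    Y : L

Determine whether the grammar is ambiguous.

Witness: [ h h ]

Derivation 1: L ⇒ [ Z ] ⇒ [ h Z ] ⇒ [ h h ]
Derivation 2: L ⇒ [ Z ] ⇒ [ Z h ] ⇒ [ h h ]

Two distinct leftmost derivations for the same string.

Ambiguous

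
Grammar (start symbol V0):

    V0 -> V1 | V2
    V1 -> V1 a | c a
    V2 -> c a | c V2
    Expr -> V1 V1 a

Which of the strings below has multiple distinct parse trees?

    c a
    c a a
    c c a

c a

c a: 2 trees
c a a: 1 tree
c c a: 1 tree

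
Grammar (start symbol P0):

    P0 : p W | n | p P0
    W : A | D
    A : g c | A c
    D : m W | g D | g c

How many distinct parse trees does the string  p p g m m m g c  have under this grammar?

Parse trees for p p g m m m g c:
  [P0 p [P0 p [W [D g [D m [W [D m [W [D m [W [A g c]]]]]]]]]]]
  [P0 p [P0 p [W [D g [D m [W [D m [W [D m [W [D g c]]]]]]]]]]]

2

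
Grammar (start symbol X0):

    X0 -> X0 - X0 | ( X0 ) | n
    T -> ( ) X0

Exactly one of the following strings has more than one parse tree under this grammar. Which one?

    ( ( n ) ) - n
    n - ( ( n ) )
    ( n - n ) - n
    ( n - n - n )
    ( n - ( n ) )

( n - n - n )

( ( n ) ) - n: 1 tree
n - ( ( n ) ): 1 tree
( n - n ) - n: 1 tree
( n - n - n ): 2 trees
( n - ( n ) ): 1 tree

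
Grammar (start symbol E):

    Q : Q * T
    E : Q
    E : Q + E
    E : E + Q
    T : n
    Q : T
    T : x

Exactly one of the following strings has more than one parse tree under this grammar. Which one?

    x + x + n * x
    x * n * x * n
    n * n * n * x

x + x + n * x

x + x + n * x: 4 trees
x * n * x * n: 1 tree
n * n * n * x: 1 tree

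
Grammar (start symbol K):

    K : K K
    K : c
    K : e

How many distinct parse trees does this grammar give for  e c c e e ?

Parse trees for e c c e e (showing first 6 of 14):
  [K [K e] [K [K c] [K [K c] [K [K e] [K e]]]]]
  [K [K e] [K [K c] [K [K [K c] [K e]] [K e]]]]
  [K [K e] [K [K [K c] [K c]] [K [K e] [K e]]]]
  [K [K e] [K [K [K c] [K [K c] [K e]]] [K e]]]
  [K [K e] [K [K [K [K c] [K c]] [K e]] [K e]]]
  [K [K [K e] [K c]] [K [K c] [K [K e] [K e]]]]

14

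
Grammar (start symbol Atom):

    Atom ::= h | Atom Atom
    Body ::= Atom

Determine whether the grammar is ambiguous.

Witness: h h h

Derivation 1: Atom ⇒ Atom Atom ⇒ h Atom ⇒ h Atom Atom ⇒ h h Atom ⇒ h h h
Derivation 2: Atom ⇒ Atom Atom ⇒ Atom Atom Atom ⇒ h Atom Atom ⇒ h h Atom ⇒ h h h

Two distinct leftmost derivations for the same string.

Ambiguous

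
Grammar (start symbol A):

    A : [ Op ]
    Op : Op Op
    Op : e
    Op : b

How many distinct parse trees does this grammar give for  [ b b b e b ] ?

14

Parse trees for [ b b b e b ] (showing first 6 of 14):
  [A [ [Op [Op b] [Op [Op b] [Op [Op b] [Op [Op e] [Op b]]]]] ]]
  [A [ [Op [Op b] [Op [Op b] [Op [Op [Op b] [Op e]] [Op b]]]] ]]
  [A [ [Op [Op b] [Op [Op [Op b] [Op b]] [Op [Op e] [Op b]]]] ]]
  [A [ [Op [Op b] [Op [Op [Op b] [Op [Op b] [Op e]]] [Op b]]] ]]
  [A [ [Op [Op b] [Op [Op [Op [Op b] [Op b]] [Op e]] [Op b]]] ]]
  [A [ [Op [Op [Op b] [Op b]] [Op [Op b] [Op [Op e] [Op b]]]] ]]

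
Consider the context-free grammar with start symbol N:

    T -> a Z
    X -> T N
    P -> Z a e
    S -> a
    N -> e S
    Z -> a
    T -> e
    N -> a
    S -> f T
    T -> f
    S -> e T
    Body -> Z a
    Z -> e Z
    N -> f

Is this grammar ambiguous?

Unambiguous

(Body, X, P are unreachable from N, so their rules don't affect L(N).) Restricted to the reachable nonterminals, every rule has the form A → t or A → t B, and no two rules for the same A share a first terminal. The grammar encodes a DFA — one run per string.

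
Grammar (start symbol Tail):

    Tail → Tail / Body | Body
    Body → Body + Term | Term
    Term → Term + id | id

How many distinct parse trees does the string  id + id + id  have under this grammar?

Parse trees for id + id + id:
  [Tail [Body [Body [Term id]] + [Term [Term id] + id]]]
  [Tail [Body [Body [Body [Term id]] + [Term id]] + [Term id]]]
  [Tail [Body [Body [Term [Term id] + id]] + [Term id]]]
  [Tail [Body [Term [Term [Term id] + id] + id]]]

4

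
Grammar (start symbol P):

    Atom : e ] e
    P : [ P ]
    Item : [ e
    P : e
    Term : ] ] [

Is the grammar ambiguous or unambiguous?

Unambiguous

Only P is reachable from P; ignoring the rest: L(P) is { openⁿ atom closeⁿ : n ≥ 0 }. The bracket depth fixes n, and the derivation is forced at every step.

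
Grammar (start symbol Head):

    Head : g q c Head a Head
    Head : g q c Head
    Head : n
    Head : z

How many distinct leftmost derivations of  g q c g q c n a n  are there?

2

Parse trees for g q c g q c n a n:
  [Head g q c [Head g q c [Head n]] a [Head n]]
  [Head g q c [Head g q c [Head n] a [Head n]]]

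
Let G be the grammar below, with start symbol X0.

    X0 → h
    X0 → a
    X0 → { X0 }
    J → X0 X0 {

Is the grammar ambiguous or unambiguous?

Only X0 is reachable from X0; ignoring the rest: Each string is a nest of matched brackets around a single atom. An opening bracket forces the recursive rule; an atom forces the base rule.

Unambiguous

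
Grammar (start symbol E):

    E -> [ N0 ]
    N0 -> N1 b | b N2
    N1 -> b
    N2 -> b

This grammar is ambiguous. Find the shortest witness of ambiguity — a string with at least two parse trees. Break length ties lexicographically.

length 4: [ b b ] has 2 parse trees

Two derivations of [ b b ]:
  E ⇒ [ N0 ] ⇒ [ N1 b ] ⇒ [ b b ]
  E ⇒ [ N0 ] ⇒ [ b N2 ] ⇒ [ b b ]

[ b b ]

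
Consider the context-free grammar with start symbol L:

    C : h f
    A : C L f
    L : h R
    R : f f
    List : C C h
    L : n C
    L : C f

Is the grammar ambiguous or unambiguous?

Ambiguous

Witness: h f f

Derivation 1: L ⇒ h R ⇒ h f f
Derivation 2: L ⇒ C f ⇒ h f f

Two distinct leftmost derivations for the same string.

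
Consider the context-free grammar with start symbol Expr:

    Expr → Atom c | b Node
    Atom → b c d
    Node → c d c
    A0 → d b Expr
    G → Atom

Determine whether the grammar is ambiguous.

Witness: b c d c

Derivation 1: Expr ⇒ Atom c ⇒ b c d c
Derivation 2: Expr ⇒ b Node ⇒ b c d c

Two distinct leftmost derivations for the same string.

Ambiguous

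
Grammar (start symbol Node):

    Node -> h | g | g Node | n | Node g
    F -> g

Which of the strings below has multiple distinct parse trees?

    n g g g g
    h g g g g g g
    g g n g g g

n g g g g: 1 tree
h g g g g g g: 1 tree
g g n g g g: 10 trees

g g n g g g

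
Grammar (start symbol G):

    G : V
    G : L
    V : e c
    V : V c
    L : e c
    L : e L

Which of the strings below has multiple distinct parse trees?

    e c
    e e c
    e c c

e c: 2 trees
e e c: 1 tree
e c c: 1 tree

e c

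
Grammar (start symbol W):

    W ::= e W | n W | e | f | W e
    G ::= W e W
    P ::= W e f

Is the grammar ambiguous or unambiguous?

Ambiguous

Witness: e e

Derivation 1: W ⇒ e W ⇒ e e
Derivation 2: W ⇒ W e ⇒ e e

Two distinct leftmost derivations for the same string.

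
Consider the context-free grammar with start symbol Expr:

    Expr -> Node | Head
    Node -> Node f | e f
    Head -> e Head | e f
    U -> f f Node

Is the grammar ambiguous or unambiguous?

Witness: e f

Derivation 1: Expr ⇒ Node ⇒ e f
Derivation 2: Expr ⇒ Head ⇒ e f

Two distinct leftmost derivations for the same string.

Ambiguous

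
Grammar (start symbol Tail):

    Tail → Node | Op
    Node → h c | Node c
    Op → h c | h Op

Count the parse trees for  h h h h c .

1

Parse trees for h h h h c:
  [Tail [Op h [Op h [Op h [Op h c]]]]]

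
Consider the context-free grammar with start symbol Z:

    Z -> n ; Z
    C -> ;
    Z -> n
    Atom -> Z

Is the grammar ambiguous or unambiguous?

Unambiguous

Only Z is reachable from Z; ignoring the rest: The reachable grammar is A → atom sep A | atom. Each atom is followed by either the separator (recurse) or end-of-string (stop) — no choice point.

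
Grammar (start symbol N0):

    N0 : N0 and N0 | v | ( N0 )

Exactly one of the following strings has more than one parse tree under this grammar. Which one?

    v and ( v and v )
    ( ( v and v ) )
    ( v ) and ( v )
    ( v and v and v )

v and ( v and v ): 1 tree
( ( v and v ) ): 1 tree
( v ) and ( v ): 1 tree
( v and v and v ): 2 trees

( v and v and v )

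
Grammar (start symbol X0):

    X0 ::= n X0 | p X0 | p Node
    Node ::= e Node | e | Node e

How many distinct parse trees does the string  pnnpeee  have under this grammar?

Parse trees for pnnpeee:
  [X0 p [X0 n [X0 n [X0 p [Node e [Node e [Node e]]]]]]]
  [X0 p [X0 n [X0 n [X0 p [Node e [Node [Node e] e]]]]]]
  [X0 p [X0 n [X0 n [X0 p [Node [Node e [Node e]] e]]]]]
  [X0 p [X0 n [X0 n [X0 p [Node [Node [Node e] e] e]]]]]

4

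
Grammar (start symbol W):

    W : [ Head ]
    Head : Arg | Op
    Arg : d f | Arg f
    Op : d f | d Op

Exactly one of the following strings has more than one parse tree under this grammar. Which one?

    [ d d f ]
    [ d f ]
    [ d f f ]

[ d d f ]: 1 tree
[ d f ]: 2 trees
[ d f f ]: 1 tree

[ d f ]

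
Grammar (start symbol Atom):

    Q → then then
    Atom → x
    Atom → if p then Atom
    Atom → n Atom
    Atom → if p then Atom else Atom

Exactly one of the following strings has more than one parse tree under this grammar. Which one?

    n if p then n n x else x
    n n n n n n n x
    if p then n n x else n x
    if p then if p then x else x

if p then if p then x else x

n if p then n n x else x: 1 tree
n n n n n n n x: 1 tree
if p then n n x else n x: 1 tree
if p then if p then x else x: 2 trees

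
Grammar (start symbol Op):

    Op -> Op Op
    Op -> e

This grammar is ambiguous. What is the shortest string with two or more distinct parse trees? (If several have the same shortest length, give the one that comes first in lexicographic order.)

length 1: no string has ≥2 trees
length 2: no string has ≥2 trees
length 3: e e e has 2 parse trees

Two derivations of e e e:
  Op ⇒ Op Op ⇒ Op Op Op ⇒ e Op Op ⇒ e e Op ⇒ e e e
  Op ⇒ Op Op ⇒ e Op ⇒ e Op Op ⇒ e e Op ⇒ e e e

e e e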